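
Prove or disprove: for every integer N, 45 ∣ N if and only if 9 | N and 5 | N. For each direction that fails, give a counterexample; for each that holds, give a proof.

Both directions hold.

(←) Suppose 9 ∣ N and 5 ∣ N. Any common multiple of 9 and 5 is a multiple of their lcm; here gcd(9, 5) = 1, so lcm(9, 5) = 9·5 = 45, so 45 ∣ N.

(→) If 45 ∣ N, write N = 45q. Since 45 = 5·9, N = 9·(5q), so 9 ∣ N; and since 45 = 9·5, N = 5·(9q), so 5 ∣ N.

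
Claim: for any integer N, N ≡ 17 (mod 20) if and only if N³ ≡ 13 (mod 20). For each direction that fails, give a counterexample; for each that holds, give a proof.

[⇒] Suppose N ≡ 17 (mod 20). Write N = 20j + 17. Then (20j + 17)³ = 8000j³ + 20400j² + 17340j + 4913 = 20(400j³ + 1020j² + 867j + 245) + 13, so N³ ≡ 13 (mod 20).

[⇐] Conversely, suppose N³ ≡ 13 (mod 20). The only residue r in {0, …, 19} with r³ ≡ 13 (mod 20) is r = 17, so N ≡ 17 (mod 20).

Both implications hold.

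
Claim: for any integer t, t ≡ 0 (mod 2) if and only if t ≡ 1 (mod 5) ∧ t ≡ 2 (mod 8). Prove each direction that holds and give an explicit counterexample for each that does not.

[⇒] This fails: t = 0 gives 0 ≡ 0 (mod 2) but 0 ≡ 0 (mod 5), so the conjunction on the right does not hold.

[⇐] Conversely, if t ≡ 1 (mod 5) and t ≡ 2 (mod 8), then by the Chinese remainder theorem t ≡ 26 (mod 40). Since 26 ≡ 0 (mod 2) and 2 ∣ 40, we get t ≡ 0 (mod 2).

Not equivalent: only (⇐) holds.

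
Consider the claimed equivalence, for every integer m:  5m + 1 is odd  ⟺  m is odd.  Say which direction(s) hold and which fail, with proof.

(⇒) fails and (⇐) fails.

(⇒) This fails: m = 6 gives 5m + 1 = 31, which is odd, but 6 is even, not odd.

(⇐) This also fails: m = 3 is odd, but 5m + 1 = 16 is even, not odd.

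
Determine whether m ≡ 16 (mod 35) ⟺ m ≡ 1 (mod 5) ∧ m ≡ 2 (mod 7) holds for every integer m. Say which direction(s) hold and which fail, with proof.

(⟸) If m ≡ 1 (mod 5) and m ≡ 2 (mod 7), then by the Chinese remainder theorem m ≡ 16 (mod 35). This is exactly m ≡ 16 (mod 35).

(⟹) Suppose m ≡ 16 (mod 35); write m = 35j + 16. Since 5 ∣ 35, reducing mod 5 gives m ≡ 16 ≡ 1 (mod 5); since 7 ∣ 35, reducing mod 7 gives m ≡ 16 ≡ 2 (mod 7).

Both implications hold.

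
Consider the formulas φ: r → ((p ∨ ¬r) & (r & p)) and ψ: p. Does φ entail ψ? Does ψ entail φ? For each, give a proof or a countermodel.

Only the converse holds.

Forward direction. This fails. Under r = F, p = F, the left side is true but the right side is false.

Converse. Assume the antecedent. If r is true, the antecedent forces (r = T, p = T), and r → ((p ∨ ¬r) & (r & p)) holds there. If r is false, r → ((p ∨ ¬r) & (r & p)) reduces to true regardless of the other variables. Either way r → ((p ∨ ¬r) & (r & p)) holds.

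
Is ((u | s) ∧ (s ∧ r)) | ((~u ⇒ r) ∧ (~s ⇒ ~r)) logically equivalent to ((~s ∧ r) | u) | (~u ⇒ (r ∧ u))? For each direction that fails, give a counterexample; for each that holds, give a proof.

Both directions fail.

(→) This fails. Under s = T, u = F, r = T, the left side is true but the right side is false.

(←) This fails. Under s = F, u = F, r = T, the left side is false but the right side is true.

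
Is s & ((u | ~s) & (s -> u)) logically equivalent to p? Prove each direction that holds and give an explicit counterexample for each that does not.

(⇒) fails and (⇐) fails.

[⇒] This fails. Under s = T, u = T, p = F, the left side is true but the right side is false.

[⇐] This fails. Under s = F, u = F, p = T, the left side is false but the right side is true.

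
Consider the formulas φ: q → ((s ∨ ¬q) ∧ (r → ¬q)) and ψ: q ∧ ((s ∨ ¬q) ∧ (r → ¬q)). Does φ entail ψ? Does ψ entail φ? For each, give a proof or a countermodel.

Only the reverse direction holds.

(⟸) Assume the antecedent. If q is true, the antecedent forces (q = T, r = F, s = T), and q → ((s ∨ ¬q) ∧ (r → ¬q)) holds there. If q is false, the antecedent cannot hold. Either way q → ((s ∨ ¬q) ∧ (r → ¬q)) holds.

(⟹) This fails. Under q = F, r = F, s = F, the left side is true but the right side is false.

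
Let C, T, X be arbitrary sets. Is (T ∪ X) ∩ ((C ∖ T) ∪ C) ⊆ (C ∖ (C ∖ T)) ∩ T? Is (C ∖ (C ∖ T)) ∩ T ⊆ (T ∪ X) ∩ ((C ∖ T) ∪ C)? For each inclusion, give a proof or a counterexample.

Only the reverse inclusion holds.

(⟹) This inclusion fails. Take C = {1}, T = ∅, X = {1}; then 1 ∈ (T ∪ X) ∩ ((C ∖ T) ∪ C) but 1 ∉ (C ∖ (C ∖ T)) ∩ T.

(⟸) Let x ∈ (C ∖ (C ∖ T)) ∩ T. Then either x ∈ C ∩ T and x ∉ X; or x ∈ C ∩ T ∩ X. In each case x ∈ (T ∪ X) ∩ ((C ∖ T) ∪ C), so (C ∖ (C ∖ T)) ∩ T ⊆ (T ∪ X) ∩ ((C ∖ T) ∪ C).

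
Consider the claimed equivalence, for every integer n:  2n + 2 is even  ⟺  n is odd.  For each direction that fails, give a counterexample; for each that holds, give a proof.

Only the reverse direction holds.

(⇒) This fails: take n = 4. Then 2n + 2 = 10, which is even, yet n = 4 is even, not odd.

(⇐) Suppose n is odd. Since 2 is even, 2n is even for every n, so 2n + 2 has the same parity as 2, which is even. Hence 2n + 2 is even.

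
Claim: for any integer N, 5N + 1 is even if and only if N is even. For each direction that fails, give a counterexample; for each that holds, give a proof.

[⇒] This fails: N = 1 gives 5N + 1 = 6, which is even, but 1 is odd, not even.

[⇐] This also fails: N = 0 is even, but 5N + 1 = 1 is odd, not even.

Neither implication holds.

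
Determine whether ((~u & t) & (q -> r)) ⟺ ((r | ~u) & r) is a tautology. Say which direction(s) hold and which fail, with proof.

Both directions fail.

(⇒) This fails. Under t = T, q = F, r = F, u = F, the left side is true but the right side is false.

(⇐) This fails. Under t = F, q = F, r = T, u = F, the left side is false but the right side is true.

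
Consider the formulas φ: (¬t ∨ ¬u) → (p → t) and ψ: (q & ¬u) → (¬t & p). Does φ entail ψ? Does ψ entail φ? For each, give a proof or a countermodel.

Neither implication holds.

(⟹) This fails. Under u = F, p = F, t = F, q = T, the left side is true but the right side is false.

(⟸) This fails. Under u = F, p = T, t = F, q = F, the left side is false but the right side is true.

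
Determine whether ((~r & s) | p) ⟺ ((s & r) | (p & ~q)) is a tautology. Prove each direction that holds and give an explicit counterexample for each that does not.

Neither direction holds.

Forward direction. This fails. Under r = F, p = T, q = T, s = F, the left side is true but the right side is false.

Converse. This fails. Under r = T, p = F, q = F, s = T, the left side is false but the right side is true.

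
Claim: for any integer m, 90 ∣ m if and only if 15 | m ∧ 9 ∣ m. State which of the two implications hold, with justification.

Not equivalent: only (⇒) holds.

[⇒] If 90 ∣ m, write m = 90q. Since 90 = 6·15, m = 15·(6q), so 15 ∣ m; and since 90 = 10·9, m = 9·(10q), so 9 ∣ m.

[⇐] This fails: take m = 45. Both 15 ∣ 45 and 9 ∣ 45, yet 45 is not a multiple of 90 (since 45 = 0·90 + 45), so 90 ∤ 45.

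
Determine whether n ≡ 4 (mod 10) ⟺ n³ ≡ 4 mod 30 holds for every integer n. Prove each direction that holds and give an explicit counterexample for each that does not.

Not equivalent: only (⇐) holds.

Converse. The residues r modulo 30 with r³ ≡ 4 (mod 30) are exactly {4}, and each is ≡ 4 (mod 10).

Forward direction. This fails: take n = 14. Then 14 ≡ 4 (mod 10), but 14³ = 2744 ≡ 14 (mod 30), not 4.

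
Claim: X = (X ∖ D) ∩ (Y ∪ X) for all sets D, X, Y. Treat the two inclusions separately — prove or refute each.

The sets are not equal: only the reverse inclusion holds.

Forward inclusion. This inclusion fails. Take D = {1}, X = {1}, Y = ∅; then 1 ∈ X but 1 ∉ (X ∖ D) ∩ (Y ∪ X).

Reverse inclusion. Let x ∈ (X ∖ D) ∩ (Y ∪ X). Then either x ∈ X and x ∉ D, Y; or x ∈ X ∩ Y and x ∉ D. In each case x ∈ X, so (X ∖ D) ∩ (Y ∪ X) ⊆ X.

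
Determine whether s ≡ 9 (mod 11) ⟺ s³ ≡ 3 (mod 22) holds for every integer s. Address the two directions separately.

Only the converse holds.

[⇒] This fails: take s = 20. Then 20 ≡ 9 (mod 11), but 20³ = 8000 ≡ 14 (mod 22), not 3.

[⇐] Conversely, the residues r modulo 22 with r³ ≡ 3 (mod 22) are exactly {9}, and each is ≡ 9 (mod 11).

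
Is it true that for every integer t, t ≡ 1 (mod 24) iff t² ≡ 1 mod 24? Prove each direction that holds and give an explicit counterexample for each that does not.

Forward direction. Suppose t ≡ 1 (mod 24). Write t = 24j + 1. Then (24j + 1)² = 576j² + 48j + 1 = 24(24j² + 2j) + 1, so t² ≡ 1 (mod 24).

Converse. This fails: take t = 5. Then 5² = 25 ≡ 1 (mod 24), yet 5 ≡ 5 (mod 24), not 1.

Only the forward implication holds.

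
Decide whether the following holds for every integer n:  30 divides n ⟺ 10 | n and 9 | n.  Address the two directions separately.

Only the converse holds.

(⟹) This fails: take n = 30. Certainly 30 ∣ 30, but 9 ∤ 30.

(⟸) Suppose 10 ∣ n and 9 ∣ n. Any common multiple of 10 and 9 is a multiple of their lcm; here gcd(10, 9) = 1, so lcm(10, 9) = 10·9 = 90, so 90 ∣ n. Since 30 ∣ 90, it follows that 30 ∣ n.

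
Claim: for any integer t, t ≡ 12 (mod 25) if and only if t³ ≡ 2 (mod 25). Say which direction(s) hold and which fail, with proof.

(⇒) This fails: take t = 12. Then 12 ≡ 12 (mod 25), but 12³ = 1728 ≡ 3 (mod 25), not 2.

(⇐) This fails: take t = 3. Then 3³ = 27 ≡ 2 (mod 25), yet 3 ≡ 3 (mod 25), not 12.

(⇒) fails and (⇐) fails.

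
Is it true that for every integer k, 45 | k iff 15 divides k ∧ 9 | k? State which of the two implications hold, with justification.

Both directions hold.

[⇒] If 45 ∣ k, write k = 45q. Since 45 = 3·15, k = 15·(3q), so 15 ∣ k; and since 45 = 5·9, k = 9·(5q), so 9 ∣ k.

[⇐] Suppose 15 ∣ k and 9 ∣ k. Any common multiple of 15 and 9 is a multiple of their lcm; here lcm(15, 9) = 15·9/gcd(15, 9) = 135/3 = 45, so 45 ∣ k.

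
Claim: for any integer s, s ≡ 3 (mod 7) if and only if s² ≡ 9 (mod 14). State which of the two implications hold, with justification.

(⇒) This fails: take s = 10. Then 10 ≡ 3 (mod 7), but 10² = 100 ≡ 2 (mod 14), not 9.

(⇐) This fails: take s = 11. Then 11² = 121 ≡ 9 (mod 14), yet 11 ≡ 4 (mod 7), not 3.

(⇒) fails and (⇐) fails.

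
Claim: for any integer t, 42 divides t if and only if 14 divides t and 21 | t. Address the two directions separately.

(⇐) Suppose 14 ∣ t and 21 ∣ t. Any common multiple of 14 and 21 is a multiple of their lcm; here lcm(14, 21) = 14·21/gcd(14, 21) = 294/7 = 42, so 42 ∣ t.

(⇒) If 42 ∣ t, write t = 42q. Since 42 = 3·14, t = 14·(3q), so 14 ∣ t; and since 42 = 2·21, t = 21·(2q), so 21 ∣ t.

Equivalent; both directions hold.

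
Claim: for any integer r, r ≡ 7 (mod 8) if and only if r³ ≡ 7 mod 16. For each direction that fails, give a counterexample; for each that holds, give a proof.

(⇒) fails; (⇐) holds.

(→) This fails: take r = 15. Then 15 ≡ 7 (mod 8), but 15³ = 3375 ≡ 15 (mod 16), not 7.

(←) Conversely, the residues r modulo 16 with r³ ≡ 7 (mod 16) are exactly {7}, and each is ≡ 7 (mod 8).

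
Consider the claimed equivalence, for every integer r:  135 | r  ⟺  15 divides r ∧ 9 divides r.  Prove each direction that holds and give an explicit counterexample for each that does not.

Only the forward implication holds.

[⇒] If 135 ∣ r, write r = 135q. Since 135 = 9·15, r = 15·(9q), so 15 ∣ r; and since 135 = 15·9, r = 9·(15q), so 9 ∣ r.

[⇐] This fails: take r = 45. Both 15 ∣ 45 and 9 ∣ 45, yet 45 is not a multiple of 135 (since 45 = 0·135 + 45), so 135 ∤ 45.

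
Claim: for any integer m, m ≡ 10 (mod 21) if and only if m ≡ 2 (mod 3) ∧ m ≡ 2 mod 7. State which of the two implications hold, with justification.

Neither direction holds.

(⟹) This fails: m = 10 gives 10 ≡ 10 (mod 21) but 10 ≡ 1 (mod 3), so the conjunction on the right does not hold.

(⟸) This fails: m = 2 satisfies both congruences on the right (2 ≡ 2 mod 3 and 2 ≡ 2 mod 7) yet 2 ≡ 2 (mod 21), not 10.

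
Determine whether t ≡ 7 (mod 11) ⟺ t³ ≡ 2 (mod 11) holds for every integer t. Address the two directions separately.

[⇒] Suppose t ≡ 7 (mod 11). Write t = 11j + 7. Then (11j + 7)³ = 1331j³ + 2541j² + 1617j + 343 = 11(121j³ + 231j² + 147j + 31) + 2, so t³ ≡ 2 (mod 11).

[⇐] For the converse, argue contrapositively. If t ≢ 7 (mod 11), then t is congruent to one of 0, 1, 2, 3, 4, 5, 6, 8, 9, 10 modulo 11, and these give t³ ≡ 0, 1, 8, 5, 9, 4, 7, 6, 3, 10 respectively — never 2.

Both directions hold.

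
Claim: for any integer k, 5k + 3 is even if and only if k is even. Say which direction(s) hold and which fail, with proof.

(⇒) This fails: k = 3 gives 5k + 3 = 18, which is even, but 3 is odd, not even.

(⇐) This also fails: k = 2 is even, but 5k + 3 = 13 is odd, not even.

Both directions fail.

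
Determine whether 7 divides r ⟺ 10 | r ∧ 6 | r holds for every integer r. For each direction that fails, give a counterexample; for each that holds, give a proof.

Both directions fail.

(→) This fails: take r = 7. Certainly 7 ∣ 7, but 10 ∤ 7.

(←) This fails: take r = 30. Both 10 ∣ 30 and 6 ∣ 30, yet 30 is not a multiple of 7 (since 30 = 4·7 + 2), so 7 ∤ 30.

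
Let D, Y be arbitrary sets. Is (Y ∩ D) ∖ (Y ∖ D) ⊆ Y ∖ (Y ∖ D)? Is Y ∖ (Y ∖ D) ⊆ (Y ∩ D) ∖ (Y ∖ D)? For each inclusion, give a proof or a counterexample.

Both inclusions hold.

(⟹) Let x ∈ (Y ∩ D) ∖ (Y ∖ D). Then x ∈ D ∩ Y, from which x ∈ Y ∖ (Y ∖ D).

(⟸) Let x ∈ Y ∖ (Y ∖ D). Then x ∈ D ∩ Y, from which x ∈ (Y ∩ D) ∖ (Y ∖ D).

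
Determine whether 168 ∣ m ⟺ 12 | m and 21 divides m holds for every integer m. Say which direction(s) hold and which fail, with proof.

(⇒) If 168 ∣ m, write m = 168q. Since 168 = 14·12, m = 12·(14q), so 12 ∣ m; and since 168 = 8·21, m = 21·(8q), so 21 ∣ m.

(⇐) This fails: take m = 84. Both 12 ∣ 84 and 21 ∣ 84, yet 84 is not a multiple of 168 (since 84 = 0·168 + 84), so 168 ∤ 84.

(⇒) holds; (⇐) fails.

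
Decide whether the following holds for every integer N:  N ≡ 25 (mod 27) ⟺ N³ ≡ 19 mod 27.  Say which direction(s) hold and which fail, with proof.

(←) This fails: take N = 7. Then 7³ = 343 ≡ 19 (mod 27), yet 7 ≡ 7 (mod 27), not 25.

(→) Suppose N ≡ 25 (mod 27). Write N = 27j + 25. Then (27j + 25)³ = 19683j³ + 54675j² + 50625j + 15625 = 27(729j³ + 2025j² + 1875j + 578) + 19, so N³ ≡ 19 (mod 27).

Not equivalent: only (⇒) holds.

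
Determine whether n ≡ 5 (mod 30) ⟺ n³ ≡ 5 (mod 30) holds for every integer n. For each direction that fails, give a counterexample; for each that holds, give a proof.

Both directions hold.

[⇒] Suppose n ≡ 5 (mod 30). Write n = 30j + 5. Then (30j + 5)³ = 27000j³ + 13500j² + 2250j + 125 = 30(900j³ + 450j² + 75j + 4) + 5, so n³ ≡ 5 (mod 30).

[⇐] Conversely, suppose n³ ≡ 5 (mod 30). The only residue r in {0, …, 29} with r³ ≡ 5 (mod 30) is r = 5, so n ≡ 5 (mod 30).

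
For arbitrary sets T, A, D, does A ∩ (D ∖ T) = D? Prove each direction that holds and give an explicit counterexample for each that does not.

(⊆) Let x ∈ A ∩ (D ∖ T). Then x ∈ A ∩ D and x ∉ T, from which x ∈ D.

(⊇) This inclusion fails. Take T = ∅, A = ∅, D = {1}; then 1 ∈ D but 1 ∉ A ∩ (D ∖ T).

(⊆) holds; (⊇) fails.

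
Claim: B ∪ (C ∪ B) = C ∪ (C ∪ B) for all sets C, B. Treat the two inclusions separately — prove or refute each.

Both inclusions hold; the sets are equal.

(⟹) Let x ∈ B ∪ (C ∪ B). Then either x ∈ C and x ∉ B; or x ∈ B and x ∉ C; or x ∈ C ∩ B. In each case x ∈ C ∪ (C ∪ B), so B ∪ (C ∪ B) ⊆ C ∪ (C ∪ B).

(⟸) Let x ∈ C ∪ (C ∪ B). Then either x ∈ C and x ∉ B; or x ∈ B and x ∉ C; or x ∈ C ∩ B. In each case x ∈ B ∪ (C ∪ B), so C ∪ (C ∪ B) ⊆ B ∪ (C ∪ B).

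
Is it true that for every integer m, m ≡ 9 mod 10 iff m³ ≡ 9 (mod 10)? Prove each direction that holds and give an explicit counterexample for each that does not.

Both directions hold; the statement is true.

[⇒] Suppose m ≡ 9 mod 10. Write m = 10j + 9. Then (10j + 9)³ = 1000j³ + 2700j² + 2430j + 729 = 10(100j³ + 270j² + 243j + 72) + 9, so m³ ≡ 9 (mod 10).

[⇐] Conversely, suppose m³ ≡ 9 (mod 10). The only residue r in {0, …, 9} with r³ ≡ 9 (mod 10) is r = 9, so m ≡ 9 (mod 10).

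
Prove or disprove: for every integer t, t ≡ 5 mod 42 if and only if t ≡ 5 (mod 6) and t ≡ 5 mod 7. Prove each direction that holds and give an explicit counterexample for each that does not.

(⇒) Suppose t ≡ 5 (mod 42); write t = 42j + 5. Since 6 ∣ 42, reducing mod 6 gives t ≡ 5 (mod 6); since 7 ∣ 42, reducing mod 7 gives t ≡ 5 (mod 7).

(⇐) Conversely, if t ≡ 5 (mod 6) and t ≡ 5 (mod 7), then by the Chinese remainder theorem t ≡ 5 (mod 42). This is exactly t ≡ 5 (mod 42).

The biconditional holds.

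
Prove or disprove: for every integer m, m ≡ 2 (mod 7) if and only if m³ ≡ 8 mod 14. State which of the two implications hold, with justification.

Both directions fail.

Forward direction. This fails: take m = 9. Then 9 ≡ 2 (mod 7), but 9³ = 729 ≡ 1 (mod 14), not 8.

Converse. This fails: take m = 4. Then 4³ = 64 ≡ 8 (mod 14), yet 4 ≡ 4 (mod 7), not 2.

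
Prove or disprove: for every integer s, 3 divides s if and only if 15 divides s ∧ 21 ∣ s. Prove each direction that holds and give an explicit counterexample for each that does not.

(⇒) fails; (⇐) holds.

[⇒] This fails: take s = 3. Certainly 3 ∣ 3, but 15 ∤ 3.

[⇐] Suppose 15 ∣ s and 21 ∣ s. Any common multiple of 15 and 21 is a multiple of their lcm; here lcm(15, 21) = 15·21/gcd(15, 21) = 315/3 = 105, so 105 ∣ s. Since 3 ∣ 105, it follows that 3 ∣ s.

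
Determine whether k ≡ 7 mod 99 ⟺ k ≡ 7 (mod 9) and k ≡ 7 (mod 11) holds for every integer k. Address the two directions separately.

[⇒] Suppose k ≡ 7 (mod 99); write k = 99j + 7. Since 9 ∣ 99, reducing mod 9 gives k ≡ 7 (mod 9); since 11 ∣ 99, reducing mod 11 gives k ≡ 7 (mod 11).

[⇐] Conversely, if k ≡ 7 (mod 9) and k ≡ 7 (mod 11), then by the Chinese remainder theorem k ≡ 7 (mod 99). This is exactly k ≡ 7 (mod 99).

Both directions hold.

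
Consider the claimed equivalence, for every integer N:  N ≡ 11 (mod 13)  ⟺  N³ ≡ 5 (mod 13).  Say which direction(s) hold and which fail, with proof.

(→) Suppose N ≡ 11 (mod 13). Write N = 13j + 11. Then (13j + 11)³ = 2197j³ + 5577j² + 4719j + 1331 = 13(169j³ + 429j² + 363j + 102) + 5, so N³ ≡ 5 (mod 13).

(←) This fails: take N = 7. Then 7³ = 343 ≡ 5 (mod 13), yet 7 ≡ 7 (mod 13), not 11.

(⇒) holds; (⇐) fails.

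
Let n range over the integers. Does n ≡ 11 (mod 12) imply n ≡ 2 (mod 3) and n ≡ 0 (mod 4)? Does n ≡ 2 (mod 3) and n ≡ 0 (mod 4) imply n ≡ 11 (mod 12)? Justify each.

Forward direction. This fails: n = 11 gives 11 ≡ 11 (mod 12) but 11 ≡ 3 (mod 4), so the conjunction on the right does not hold.

Converse. This fails: n = 8 satisfies both congruences on the right (8 ≡ 2 mod 3 and 8 ≡ 0 mod 4) yet 8 ≡ 8 (mod 12), not 11.

Neither implication holds.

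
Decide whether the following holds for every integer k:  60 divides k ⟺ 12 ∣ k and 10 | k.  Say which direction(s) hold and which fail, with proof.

Equivalent; both directions hold.

[⇒] If 60 ∣ k, write k = 60q. Since 60 = 5·12, k = 12·(5q), so 12 ∣ k; and since 60 = 6·10, k = 10·(6q), so 10 ∣ k.

[⇐] Suppose 12 ∣ k and 10 ∣ k. Any common multiple of 12 and 10 is a multiple of their lcm; here lcm(12, 10) = 12·10/gcd(12, 10) = 120/2 = 60, so 60 ∣ k.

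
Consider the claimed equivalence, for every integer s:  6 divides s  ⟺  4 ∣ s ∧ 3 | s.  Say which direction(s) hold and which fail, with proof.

The forward direction fails; the converse holds.

[⇐] Suppose 4 ∣ s and 3 ∣ s. Any common multiple of 4 and 3 is a multiple of their lcm; here gcd(4, 3) = 1, so lcm(4, 3) = 4·3 = 12, so 12 ∣ s. Since 6 ∣ 12, it follows that 6 ∣ s.

[⇒] This fails: take s = 6. Certainly 6 ∣ 6, but 4 ∤ 6.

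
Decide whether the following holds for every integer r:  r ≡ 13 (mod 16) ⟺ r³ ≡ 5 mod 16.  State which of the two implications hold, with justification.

(⟹) Suppose r ≡ 13 (mod 16). Write r = 16j + 13. Then (16j + 13)³ = 4096j³ + 9984j² + 8112j + 2197 = 16(256j³ + 624j² + 507j + 137) + 5, so r³ ≡ 5 (mod 16).

(⟸) Conversely, suppose r³ ≡ 5 (mod 16). The only residue r in {0, …, 15} with r³ ≡ 5 (mod 16) is r = 13, so r ≡ 13 (mod 16).

The biconditional holds.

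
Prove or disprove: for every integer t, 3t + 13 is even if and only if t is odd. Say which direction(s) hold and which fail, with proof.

Equivalent; both directions hold.

(⟹) Suppose 3t + 13 is even. Since 3 is odd, 3t and t have the same parity, so 3t + 13 ≡ t + 13 (mod 2). As 13 is odd, 3t + 13 is even exactly when t is odd. Thus t is odd.

(⟸) Conversely, suppose t is odd; write t = 2j + 1. Then 3t + 13 = 3·(2j + 1) + 13 = 2·3j + 16, which is even.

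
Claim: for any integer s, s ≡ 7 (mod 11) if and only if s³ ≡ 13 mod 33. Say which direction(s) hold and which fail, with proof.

Only the converse holds.

(⇐) The residues r modulo 33 with r³ ≡ 13 (mod 33) are exactly {7}, and each is ≡ 7 (mod 11).

(⇒) This fails: take s = 18. Then 18 ≡ 7 (mod 11), but 18³ = 5832 ≡ 24 (mod 33), not 13.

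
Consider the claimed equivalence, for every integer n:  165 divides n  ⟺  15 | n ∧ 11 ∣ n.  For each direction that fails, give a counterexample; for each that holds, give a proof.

Both implications hold.

(⇒) If 165 ∣ n, write n = 165q. Since 165 = 11·15, n = 15·(11q), so 15 ∣ n; and since 165 = 15·11, n = 11·(15q), so 11 ∣ n.

(⇐) Suppose 15 ∣ n and 11 ∣ n. Any common multiple of 15 and 11 is a multiple of their lcm; here gcd(15, 11) = 1, so lcm(15, 11) = 15·11 = 165, so 165 ∣ n.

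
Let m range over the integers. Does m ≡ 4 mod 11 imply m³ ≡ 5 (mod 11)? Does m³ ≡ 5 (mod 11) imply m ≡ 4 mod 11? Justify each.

Neither direction holds.

(→) This fails: take m = 4. Then 4 ≡ 4 (mod 11), but 4³ = 64 ≡ 9 (mod 11), not 5.

(←) This fails: take m = 3. Then 3³ = 27 ≡ 5 (mod 11), yet 3 ≡ 3 (mod 11), not 4.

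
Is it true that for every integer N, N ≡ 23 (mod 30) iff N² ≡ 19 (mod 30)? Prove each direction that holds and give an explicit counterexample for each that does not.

Only the forward direction holds.

(⟸) This fails: take N = 7. Then 7² = 49 ≡ 19 (mod 30), yet 7 ≡ 7 (mod 30), not 23.

(⟹) Suppose N ≡ 23 (mod 30). Write N = 30j + 23. Then (30j + 23)² = 900j² + 1380j + 529 = 30(30j² + 46j + 17) + 19, so N² ≡ 19 (mod 30).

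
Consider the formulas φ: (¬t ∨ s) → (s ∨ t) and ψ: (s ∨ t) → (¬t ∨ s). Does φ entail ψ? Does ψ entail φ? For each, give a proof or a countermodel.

(→) This fails. Under t = T, s = F, the left side is true but the right side is false.

(←) This fails. Under t = F, s = F, the left side is false but the right side is true.

(⇒) fails and (⇐) fails.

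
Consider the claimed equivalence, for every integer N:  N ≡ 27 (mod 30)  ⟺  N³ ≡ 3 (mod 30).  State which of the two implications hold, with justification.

Both implications hold.

(→) Suppose N ≡ 27 (mod 30). Write N = 30j + 27. Then (30j + 27)³ = 27000j³ + 72900j² + 65610j + 19683 = 30(900j³ + 2430j² + 2187j + 656) + 3, so N³ ≡ 3 (mod 30).

(←) Conversely, suppose N³ ≡ 3 (mod 30). The only residue r in {0, …, 29} with r³ ≡ 3 (mod 30) is r = 27, so N ≡ 27 (mod 30).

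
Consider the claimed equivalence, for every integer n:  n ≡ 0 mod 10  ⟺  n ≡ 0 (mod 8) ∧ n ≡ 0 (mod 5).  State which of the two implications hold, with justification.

Only the converse holds.

Forward direction. This fails: n = 10 gives 10 ≡ 0 (mod 10) but 10 ≡ 2 (mod 8), so the conjunction on the right does not hold.

Converse. If n ≡ 0 (mod 8) and n ≡ 0 (mod 5), then by the Chinese remainder theorem n ≡ 0 (mod 40). Since 0 ≡ 0 (mod 10) and 10 ∣ 40, we get n ≡ 0 (mod 10).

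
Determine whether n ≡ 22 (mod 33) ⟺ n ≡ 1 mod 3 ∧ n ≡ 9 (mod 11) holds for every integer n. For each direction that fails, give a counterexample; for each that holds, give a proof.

Neither implication holds.

(⟹) This fails: n = 22 gives 22 ≡ 22 (mod 33) but 22 ≡ 0 (mod 11), so the conjunction on the right does not hold.

(⟸) This fails: n = 31 satisfies both congruences on the right (31 ≡ 1 mod 3 and 31 ≡ 9 mod 11) yet 31 ≡ 31 (mod 33), not 22.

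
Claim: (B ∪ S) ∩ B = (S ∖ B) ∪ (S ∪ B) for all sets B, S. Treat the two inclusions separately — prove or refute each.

Only the forward inclusion holds.

(⊇) This inclusion fails. Take B = ∅, S = {1}; then 1 ∈ (S ∖ B) ∪ (S ∪ B) but 1 ∉ (B ∪ S) ∩ B.

(⊆) Let x ∈ (B ∪ S) ∩ B. Then either x ∈ B and x ∉ S; or x ∈ B ∩ S. In each case x ∈ (S ∖ B) ∪ (S ∪ B), so (B ∪ S) ∩ B ⊆ (S ∖ B) ∪ (S ∪ B).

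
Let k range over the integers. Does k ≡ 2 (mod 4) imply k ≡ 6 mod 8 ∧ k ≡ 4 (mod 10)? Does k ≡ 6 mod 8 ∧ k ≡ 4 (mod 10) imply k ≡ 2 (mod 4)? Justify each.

Only the reverse direction holds.

(→) This fails: k = 2 gives 2 ≡ 2 (mod 4) but 2 ≡ 2 (mod 8), so the conjunction on the right does not hold.

(←) Conversely, if k ≡ 6 (mod 8) and k ≡ 4 (mod 10), then by the Chinese remainder theorem k ≡ 14 (mod 40). Since 14 ≡ 2 (mod 4) and 4 ∣ 40, we get k ≡ 2 (mod 4).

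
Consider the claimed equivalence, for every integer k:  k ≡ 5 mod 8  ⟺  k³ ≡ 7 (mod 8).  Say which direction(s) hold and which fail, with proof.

Both directions fail.

(⇒) This fails: take k = 5. Then 5 ≡ 5 (mod 8), but 5³ = 125 ≡ 5 (mod 8), not 7.

(⇐) This fails: take k = 7. Then 7³ = 343 ≡ 7 (mod 8), yet 7 ≡ 7 (mod 8), not 5.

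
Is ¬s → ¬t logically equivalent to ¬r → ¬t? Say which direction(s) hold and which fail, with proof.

Both directions fail.

(⟹) This fails. Under t = T, s = T, r = F, the left side is true but the right side is false.

(⟸) This fails. Under t = T, s = F, r = T, the left side is false but the right side is true.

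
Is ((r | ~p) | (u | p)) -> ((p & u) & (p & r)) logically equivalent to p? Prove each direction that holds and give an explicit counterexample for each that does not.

[⇒] Assume the antecedent. If p is true, p reduces to true regardless of the other variables. If p is false, the antecedent cannot hold. Either way p holds.

[⇐] This fails. Under p = T, u = F, r = F, the left side is false but the right side is true.

The forward direction holds; the converse fails.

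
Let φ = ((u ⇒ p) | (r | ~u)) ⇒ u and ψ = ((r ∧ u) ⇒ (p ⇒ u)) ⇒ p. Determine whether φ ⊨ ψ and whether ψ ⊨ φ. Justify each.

(⇒) This fails. Under r = F, u = T, p = F, the left side is true but the right side is false.

(⇐) This fails. Under r = F, u = F, p = T, the left side is false but the right side is true.

Both directions fail.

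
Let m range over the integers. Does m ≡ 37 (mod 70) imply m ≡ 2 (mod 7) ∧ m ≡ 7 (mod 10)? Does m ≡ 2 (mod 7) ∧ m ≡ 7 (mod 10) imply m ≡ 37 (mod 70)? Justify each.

Forward direction. Suppose m ≡ 37 (mod 70); write m = 70j + 37. Since 7 ∣ 70, reducing mod 7 gives m ≡ 37 ≡ 2 (mod 7); since 10 ∣ 70, reducing mod 10 gives m ≡ 37 ≡ 7 (mod 10).

Converse. If m ≡ 2 (mod 7) and m ≡ 7 (mod 10), then by the Chinese remainder theorem m ≡ 37 (mod 70). This is exactly m ≡ 37 (mod 70).

Both directions hold; the statement is true.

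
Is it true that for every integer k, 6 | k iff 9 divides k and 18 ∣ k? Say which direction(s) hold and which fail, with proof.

Only the converse holds.

(⟸) Suppose 9 ∣ k and 18 ∣ k. Any common multiple of 9 and 18 is a multiple of their lcm; here lcm(9, 18) = 9·18/gcd(9, 18) = 162/9 = 18, so 18 ∣ k. Since 6 ∣ 18, it follows that 6 ∣ k.

(⟹) This fails: take k = 6. Certainly 6 ∣ 6, but 9 ∤ 6.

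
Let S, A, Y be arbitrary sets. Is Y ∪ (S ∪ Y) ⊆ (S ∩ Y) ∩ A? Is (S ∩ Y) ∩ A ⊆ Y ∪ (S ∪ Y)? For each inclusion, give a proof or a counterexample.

(⊇) Let x ∈ (S ∩ Y) ∩ A. Then x ∈ S ∩ A ∩ Y, from which x ∈ Y ∪ (S ∪ Y).

(⊆) This inclusion fails. Take S = {1}, A = ∅, Y = ∅; then 1 ∈ Y ∪ (S ∪ Y) but 1 ∉ (S ∩ Y) ∩ A.

The sets are not equal: only the reverse inclusion holds.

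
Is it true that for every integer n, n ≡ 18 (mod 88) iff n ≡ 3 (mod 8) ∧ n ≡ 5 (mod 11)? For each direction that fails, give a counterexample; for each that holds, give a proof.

Forward direction. This fails: n = 18 gives 18 ≡ 18 (mod 88) but 18 ≡ 2 (mod 8), so the conjunction on the right does not hold.

Converse. This fails: n = 27 satisfies both congruences on the right (27 ≡ 3 mod 8 and 27 ≡ 5 mod 11) yet 27 ≡ 27 (mod 88), not 18.

Neither direction holds.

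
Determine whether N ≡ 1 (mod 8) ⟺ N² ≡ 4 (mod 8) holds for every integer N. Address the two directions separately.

(→) This fails: take N = 1. Then 1 ≡ 1 (mod 8), but 1² = 1 ≡ 1 (mod 8), not 4.

(←) This fails: take N = 2. Then 2² = 4 ≡ 4 (mod 8), yet 2 ≡ 2 (mod 8), not 1.

(⇒) fails and (⇐) fails.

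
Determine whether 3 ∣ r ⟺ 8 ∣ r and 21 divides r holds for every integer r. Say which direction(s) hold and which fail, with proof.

[⇒] This fails: take r = 3. Certainly 3 ∣ 3, but 8 ∤ 3.

[⇐] Suppose 8 ∣ r and 21 ∣ r. Any common multiple of 8 and 21 is a multiple of their lcm; here gcd(8, 21) = 1, so lcm(8, 21) = 8·21 = 168, so 168 ∣ r. Since 3 ∣ 168, it follows that 3 ∣ r.

(⇒) fails; (⇐) holds.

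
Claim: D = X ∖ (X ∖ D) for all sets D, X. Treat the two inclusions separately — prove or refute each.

(⟹) This inclusion fails. Take D = {1}, X = ∅; then 1 ∈ D but 1 ∉ X ∖ (X ∖ D).

(⟸) Let x ∈ X ∖ (X ∖ D). Then x ∈ D ∩ X, from which x ∈ D.

Only the reverse inclusion holds.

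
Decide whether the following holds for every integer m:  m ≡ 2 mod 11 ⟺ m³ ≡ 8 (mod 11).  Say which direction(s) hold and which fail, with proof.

Forward direction. Suppose m ≡ 2 mod 11. Write m = 11j + 2. Then (11j + 2)³ = 1331j³ + 726j² + 132j + 8 = 11(121j³ + 66j² + 12j) + 8, so m³ ≡ 8 (mod 11).

Converse. For the converse, argue contrapositively. If m ≢ 2 (mod 11), then m is congruent to one of 0, 1, 3, 4, 5, 6, 7, 8, 9, 10 modulo 11, and these give m³ ≡ 0, 1, 5, 9, 4, 7, 2, 6, 3, 10 respectively — never 8.

Both implications hold.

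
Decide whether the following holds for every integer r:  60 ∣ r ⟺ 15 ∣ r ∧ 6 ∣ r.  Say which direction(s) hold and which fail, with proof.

(⇒) If 60 ∣ r, write r = 60q. Since 60 = 4·15, r = 15·(4q), so 15 ∣ r; and since 60 = 10·6, r = 6·(10q), so 6 ∣ r.

(⇐) This fails: take r = 30. Both 15 ∣ 30 and 6 ∣ 30, yet 30 is not a multiple of 60 (since 30 = 0·60 + 30), so 60 ∤ 30.

Only the forward implication holds.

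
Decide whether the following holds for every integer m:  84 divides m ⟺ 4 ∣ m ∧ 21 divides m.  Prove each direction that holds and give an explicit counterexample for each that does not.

Both directions hold.

[⇒] If 84 ∣ m, write m = 84q. Since 84 = 21·4, m = 4·(21q), so 4 ∣ m; and since 84 = 4·21, m = 21·(4q), so 21 ∣ m.

[⇐] Suppose 4 ∣ m and 21 ∣ m. Any common multiple of 4 and 21 is a multiple of their lcm; here gcd(4, 21) = 1, so lcm(4, 21) = 4·21 = 84, so 84 ∣ m.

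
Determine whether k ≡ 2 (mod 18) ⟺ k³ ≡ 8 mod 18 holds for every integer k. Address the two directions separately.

(⇐) This fails: take k = 8. Then 8³ = 512 ≡ 8 (mod 18), yet 8 ≡ 8 (mod 18), not 2.

(⇒) Suppose k ≡ 2 (mod 18). Write k = 18j + 2. Then (18j + 2)³ = 5832j³ + 1944j² + 216j + 8 = 18(324j³ + 108j² + 12j) + 8, so k³ ≡ 8 (mod 18).

The forward direction holds; the converse fails.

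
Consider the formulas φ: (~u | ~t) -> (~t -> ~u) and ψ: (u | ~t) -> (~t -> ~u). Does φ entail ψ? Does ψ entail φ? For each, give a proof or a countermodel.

[⇒] Assume the antecedent. If u is true, the antecedent forces (u = T, t = T), and (u | ~t) -> (~t -> ~u) holds there. If u is false, (u | ~t) -> (~t -> ~u) reduces to true regardless of the other variables. Either way (u | ~t) -> (~t -> ~u) holds.

[⇐] Assume the antecedent. If u is true, the antecedent forces (u = T, t = T), and (~u | ~t) -> (~t -> ~u) holds there. If u is false, (~u | ~t) -> (~t -> ~u) reduces to true regardless of the other variables. Either way (~u | ~t) -> (~t -> ~u) holds.

The biconditional holds.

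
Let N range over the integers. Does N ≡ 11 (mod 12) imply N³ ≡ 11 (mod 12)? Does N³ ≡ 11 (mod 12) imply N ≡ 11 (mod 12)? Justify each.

(→) Suppose N ≡ 11 (mod 12). Write N = 12j + 11. Then (12j + 11)³ = 1728j³ + 4752j² + 4356j + 1331 = 12(144j³ + 396j² + 363j + 110) + 11, so N³ ≡ 11 (mod 12).

(←) For the converse, argue contrapositively. If N ≢ 11 (mod 12), then N is congruent to one of 0, 1, 2, 3, 4, 5, 6, 7, 8, 9, 10 modulo 12, and these give N³ ≡ 0, 1, 8, 3, 4, 5, 0, 7, 8, 9, 4 respectively — never 11.

The biconditional holds.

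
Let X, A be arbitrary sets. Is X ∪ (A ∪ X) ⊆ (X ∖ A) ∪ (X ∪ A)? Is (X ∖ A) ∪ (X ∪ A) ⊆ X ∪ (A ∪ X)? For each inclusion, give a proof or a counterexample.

Both inclusions hold.

(⟹) Let x ∈ X ∪ (A ∪ X). Then either x ∈ X and x ∉ A; or x ∈ A and x ∉ X; or x ∈ X ∩ A. In each case x ∈ (X ∖ A) ∪ (X ∪ A), so X ∪ (A ∪ X) ⊆ (X ∖ A) ∪ (X ∪ A).

(⟸) Let x ∈ (X ∖ A) ∪ (X ∪ A). Then either x ∈ X and x ∉ A; or x ∈ A and x ∉ X; or x ∈ X ∩ A. In each case x ∈ X ∪ (A ∪ X), so (X ∖ A) ∪ (X ∪ A) ⊆ X ∪ (A ∪ X).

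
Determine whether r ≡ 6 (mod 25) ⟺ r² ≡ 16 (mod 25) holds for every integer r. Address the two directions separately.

Both directions fail.

[⇒] This fails: take r = 6. Then 6 ≡ 6 (mod 25), but 6² = 36 ≡ 11 (mod 25), not 16.

[⇐] This fails: take r = 4. Then 4² = 16 ≡ 16 (mod 25), yet 4 ≡ 4 (mod 25), not 6.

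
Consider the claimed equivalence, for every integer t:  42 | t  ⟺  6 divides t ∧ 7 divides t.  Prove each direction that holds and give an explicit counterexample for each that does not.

Equivalent; both directions hold.

[⇒] If 42 ∣ t, write t = 42q. Since 42 = 7·6, t = 6·(7q), so 6 ∣ t; and since 42 = 6·7, t = 7·(6q), so 7 ∣ t.

[⇐] Suppose 6 ∣ t and 7 ∣ t. Any common multiple of 6 and 7 is a multiple of their lcm; here gcd(6, 7) = 1, so lcm(6, 7) = 6·7 = 42, so 42 ∣ t.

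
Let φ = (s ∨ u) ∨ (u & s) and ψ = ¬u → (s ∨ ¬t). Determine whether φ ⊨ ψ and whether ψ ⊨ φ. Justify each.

(⇒) holds; (⇐) fails.

Converse. This fails. Under t = F, s = F, u = F, the left side is false but the right side is true.

Forward direction. Assume the antecedent. If s is true, ¬u → (s ∨ ¬t) reduces to true regardless of the other variables. If s is false, the antecedent forces (t = F, s = F, u = T) or (t = T, s = F, u = T), and ¬u → (s ∨ ¬t) holds there. Either way ¬u → (s ∨ ¬t) holds.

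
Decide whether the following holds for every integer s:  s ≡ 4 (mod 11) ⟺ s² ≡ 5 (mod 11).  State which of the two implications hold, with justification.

Only the forward direction holds.

(→) Suppose s ≡ 4 (mod 11). Write s = 11j + 4. Then (11j + 4)² = 121j² + 88j + 16 = 11(11j² + 8j + 1) + 5, so s² ≡ 5 (mod 11).

(←) This fails: take s = 7. Then 7² = 49 ≡ 5 (mod 11), yet 7 ≡ 7 (mod 11), not 4.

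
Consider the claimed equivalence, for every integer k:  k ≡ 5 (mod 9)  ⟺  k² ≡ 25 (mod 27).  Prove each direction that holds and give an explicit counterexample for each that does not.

(⟹) This fails: take k = 14. Then 14 ≡ 5 (mod 9), but 14² = 196 ≡ 7 (mod 27), not 25.

(⟸) This fails: take k = 22. Then 22² = 484 ≡ 25 (mod 27), yet 22 ≡ 4 (mod 9), not 5.

Neither implication holds.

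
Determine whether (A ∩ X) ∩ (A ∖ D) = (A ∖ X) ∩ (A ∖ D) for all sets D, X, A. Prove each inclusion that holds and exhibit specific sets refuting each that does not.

(⟹) This inclusion fails. Take D = ∅, X = {1}, A = {1}; then 1 ∈ (A ∩ X) ∩ (A ∖ D) but 1 ∉ (A ∖ X) ∩ (A ∖ D).

(⟸) This inclusion fails. Take D = ∅, X = ∅, A = {1}; then 1 ∈ (A ∖ X) ∩ (A ∖ D) but 1 ∉ (A ∩ X) ∩ (A ∖ D).

Both inclusions fail.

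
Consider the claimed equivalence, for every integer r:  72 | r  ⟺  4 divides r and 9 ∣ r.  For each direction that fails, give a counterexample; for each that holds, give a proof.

Only the forward direction holds.

[⇐] This fails: take r = 36. Both 4 ∣ 36 and 9 ∣ 36, yet 36 is not a multiple of 72 (since 36 = 0·72 + 36), so 72 ∤ 36.

[⇒] If 72 ∣ r, write r = 72q. Since 72 = 18·4, r = 4·(18q), so 4 ∣ r; and since 72 = 8·9, r = 9·(8q), so 9 ∣ r.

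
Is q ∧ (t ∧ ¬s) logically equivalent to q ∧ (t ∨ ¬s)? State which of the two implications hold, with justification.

(→) Assume the antecedent. If s is true, the antecedent cannot hold. If s is false, the antecedent forces (s = F, q = T, t = T), and q ∧ (t ∨ ¬s) holds there. Either way q ∧ (t ∨ ¬s) holds.

(←) This fails. Under s = F, q = T, t = F, the left side is false but the right side is true.

Only the forward implication holds.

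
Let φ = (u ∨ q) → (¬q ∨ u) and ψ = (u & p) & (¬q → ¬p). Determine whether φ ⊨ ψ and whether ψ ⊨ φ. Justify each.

(⟸) Assume the antecedent. If p is true, the antecedent forces (p = T, u = T, q = T), and (u ∨ q) → (¬q ∨ u) holds there. If p is false, the antecedent cannot hold. Either way (u ∨ q) → (¬q ∨ u) holds.

(⟹) This fails. Under p = F, u = F, q = F, the left side is true but the right side is false.

(⇒) fails; (⇐) holds.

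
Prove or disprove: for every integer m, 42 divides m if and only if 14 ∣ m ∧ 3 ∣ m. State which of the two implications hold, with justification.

Both directions hold.

(→) If 42 ∣ m, write m = 42q. Since 42 = 3·14, m = 14·(3q), so 14 ∣ m; and since 42 = 14·3, m = 3·(14q), so 3 ∣ m.

(←) Suppose 14 ∣ m and 3 ∣ m. Any common multiple of 14 and 3 is a multiple of their lcm; here gcd(14, 3) = 1, so lcm(14, 3) = 14·3 = 42, so 42 ∣ m.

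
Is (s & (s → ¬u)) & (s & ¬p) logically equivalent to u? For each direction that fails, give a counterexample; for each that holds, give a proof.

(⟹) This fails. Under p = F, s = T, u = F, the left side is true but the right side is false.

(⟸) This fails. Under p = F, s = F, u = T, the left side is false but the right side is true.

Neither direction holds.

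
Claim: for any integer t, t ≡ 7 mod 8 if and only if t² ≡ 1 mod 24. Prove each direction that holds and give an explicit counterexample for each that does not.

Neither implication holds.

[⇒] This fails: take t = 15. Then 15 ≡ 7 (mod 8), but 15² = 225 ≡ 9 (mod 24), not 1.

[⇐] This fails: take t = 1. Then 1² = 1 ≡ 1 (mod 24), yet 1 ≡ 1 (mod 8), not 7.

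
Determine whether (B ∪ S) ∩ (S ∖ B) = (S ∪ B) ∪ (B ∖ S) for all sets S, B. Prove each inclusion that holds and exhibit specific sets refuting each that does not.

The sets are not equal: only the forward inclusion holds.

(⟹) Let x ∈ (B ∪ S) ∩ (S ∖ B). Then x ∈ S and x ∉ B, from which x ∈ (S ∪ B) ∪ (B ∖ S).

(⟸) This inclusion fails. Take S = ∅, B = {1}; then 1 ∈ (S ∪ B) ∪ (B ∖ S) but 1 ∉ (B ∪ S) ∩ (S ∖ B).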